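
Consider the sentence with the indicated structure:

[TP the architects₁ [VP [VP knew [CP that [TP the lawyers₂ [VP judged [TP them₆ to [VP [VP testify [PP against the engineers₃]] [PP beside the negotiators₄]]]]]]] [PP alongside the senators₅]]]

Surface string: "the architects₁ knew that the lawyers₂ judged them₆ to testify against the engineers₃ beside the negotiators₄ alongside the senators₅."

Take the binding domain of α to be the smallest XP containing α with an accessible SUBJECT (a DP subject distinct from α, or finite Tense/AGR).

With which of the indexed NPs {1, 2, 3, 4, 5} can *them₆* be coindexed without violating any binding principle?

{1, 5}

*them* is a pronoun, so Principle B applies: it must be free in its binding domain.
Binding domain of *them₆*: the embedded TP, whose subject is the lawyers₂.
*the architects₁* c-commands the pronoun but from outside its binding domain, and is not c-commanded by it → coindexation permitted.
*the lawyers₂* c-commands the pronoun within its binding domain → coindexation would violate Principle B.
*the engineers₃*: the pronoun c-commands this R-expression → coindexation would violate Principle C on *the engineers₃*.
*the negotiators₄*: the pronoun c-commands this R-expression → coindexation would violate Principle C on *the negotiators₄*.
*the senators₅* and the pronoun do not c-command one another → neither Principle B nor Principle C is at stake; coindexation permitted.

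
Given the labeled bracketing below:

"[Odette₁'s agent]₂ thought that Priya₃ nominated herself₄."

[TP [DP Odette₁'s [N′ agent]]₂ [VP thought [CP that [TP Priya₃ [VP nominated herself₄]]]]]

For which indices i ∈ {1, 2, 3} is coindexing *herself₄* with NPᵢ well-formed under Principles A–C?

*herself* is an anaphor, so Principle A applies: it must be bound in its binding domain.
Binding domain of *herself₄*: the embedded TP, whose subject is Priya₃.
*Odette₁* does not c-command the anaphor → cannot bind it.
*[Odette₁'s agent]₂* c-commands the anaphor but is outside its binding domain → cannot satisfy Principle A.
*Priya₃* c-commands the anaphor within its binding domain → licit binder.

{3}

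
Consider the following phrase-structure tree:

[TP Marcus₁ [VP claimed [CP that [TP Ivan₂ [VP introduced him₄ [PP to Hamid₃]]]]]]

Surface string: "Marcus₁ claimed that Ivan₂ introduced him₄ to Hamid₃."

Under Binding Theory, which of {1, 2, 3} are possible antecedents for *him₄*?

{1}

*him* is a pronoun, so Principle B applies: it must be free in its binding domain.
Binding domain of *him₄*: the embedded TP, whose subject is Ivan₂.
*Marcus₁* c-commands the pronoun but from outside its binding domain, and is not c-commanded by it → coindexation permitted.
*Ivan₂* c-commands the pronoun within its binding domain → coindexation would violate Principle B.
*Hamid₃*: the pronoun c-commands this R-expression → coindexation would violate Principle C on *Hamid₃*.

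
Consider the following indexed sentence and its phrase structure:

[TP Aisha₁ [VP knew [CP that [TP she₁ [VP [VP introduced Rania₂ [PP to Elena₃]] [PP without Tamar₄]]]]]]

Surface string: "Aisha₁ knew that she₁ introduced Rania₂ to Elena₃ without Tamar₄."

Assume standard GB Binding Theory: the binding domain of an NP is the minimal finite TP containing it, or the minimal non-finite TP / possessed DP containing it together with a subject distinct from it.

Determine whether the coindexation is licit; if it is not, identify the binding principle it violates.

grammatical

The two coindexed NPs are *Aisha₁* and *she₁*.
*she₁* is a pronoun; nothing c-commands it within its binding domain (the embedded TP.), so Principle B holds trivially.
*Aisha₁* is an R-expression; *she₁* does not c-command it, and no other NP shares its index, so Principle C is satisfied.
All principles are respected.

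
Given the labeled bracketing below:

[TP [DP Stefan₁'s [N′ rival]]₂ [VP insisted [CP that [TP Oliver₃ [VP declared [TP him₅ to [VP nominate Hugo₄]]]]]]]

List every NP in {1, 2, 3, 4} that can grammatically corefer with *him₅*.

{1, 2}

*him* is a pronoun, so Principle B applies: it must be free in its binding domain.
Binding domain of *him₅*: the embedded TP, whose subject is Oliver₃.
*Stefan₁* and the pronoun do not c-command one another → neither Principle B nor Principle C is at stake; coindexation permitted.
*[Stefan₁'s rival]₂* c-commands the pronoun but from outside its binding domain, and is not c-commanded by it → coindexation permitted.
*Oliver₃* c-commands the pronoun within its binding domain → coindexation would violate Principle B.
*Hugo₄*: the pronoun c-commands this R-expression → coindexation would violate Principle C on *Hugo₄*.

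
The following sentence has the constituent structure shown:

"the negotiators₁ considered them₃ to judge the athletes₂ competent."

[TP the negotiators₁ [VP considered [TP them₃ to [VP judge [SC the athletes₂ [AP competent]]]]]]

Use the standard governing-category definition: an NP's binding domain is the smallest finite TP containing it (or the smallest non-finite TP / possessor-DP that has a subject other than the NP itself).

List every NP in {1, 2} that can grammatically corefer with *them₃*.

*them* is a pronoun, so Principle B applies: it must be free in its binding domain.
Binding domain of *them₃*: the matrix TP, whose subject is the negotiators₁.
*the negotiators₁* c-commands the pronoun within its binding domain → coindexation would violate Principle B.
*the athletes₂*: the pronoun c-commands this R-expression → coindexation would violate Principle C on *the athletes₂*.

none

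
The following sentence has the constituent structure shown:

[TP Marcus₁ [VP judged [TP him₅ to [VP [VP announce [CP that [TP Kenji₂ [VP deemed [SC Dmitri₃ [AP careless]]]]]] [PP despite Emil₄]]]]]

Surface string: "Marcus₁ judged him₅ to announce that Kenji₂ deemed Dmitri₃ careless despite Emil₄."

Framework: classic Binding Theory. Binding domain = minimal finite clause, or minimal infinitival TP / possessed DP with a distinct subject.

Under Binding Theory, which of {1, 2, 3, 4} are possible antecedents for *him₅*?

none

*him* is a pronoun, so Principle B applies: it must be free in its binding domain.
Binding domain of *him₅*: the matrix TP, whose subject is Marcus₁.
*Marcus₁* c-commands the pronoun within its binding domain → coindexation would violate Principle B.
*Kenji₂*: the pronoun c-commands this R-expression → coindexation would violate Principle C on *Kenji₂*.
*Dmitri₃*: the pronoun c-commands this R-expression → coindexation would violate Principle C on *Dmitri₃*.
*Emil₄*: the pronoun c-commands this R-expression → coindexation would violate Principle C on *Emil₄*.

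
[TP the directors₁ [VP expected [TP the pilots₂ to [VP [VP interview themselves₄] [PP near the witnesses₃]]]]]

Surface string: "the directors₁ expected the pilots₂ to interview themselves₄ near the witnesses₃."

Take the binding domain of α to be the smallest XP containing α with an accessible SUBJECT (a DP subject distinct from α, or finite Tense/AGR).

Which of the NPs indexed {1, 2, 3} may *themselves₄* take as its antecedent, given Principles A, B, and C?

*themselves* is an anaphor, so Principle A applies: it must be bound in its binding domain.
Binding domain of *themselves₄*: the embedded TP, whose subject is the pilots₂.
*the directors₁* c-commands the anaphor but is outside its binding domain → cannot satisfy Principle A.
*the pilots₂* c-commands the anaphor within its binding domain → licit binder.
*the witnesses₃* does not c-command the anaphor → cannot bind it.

{2}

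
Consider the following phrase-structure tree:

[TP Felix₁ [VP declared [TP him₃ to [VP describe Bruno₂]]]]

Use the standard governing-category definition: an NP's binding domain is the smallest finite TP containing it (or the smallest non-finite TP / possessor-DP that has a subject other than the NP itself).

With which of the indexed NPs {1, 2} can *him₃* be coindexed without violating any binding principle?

*him* is a pronoun, so Principle B applies: it must be free in its binding domain.
Binding domain of *him₃*: the matrix TP, whose subject is Felix₁.
*Felix₁* c-commands the pronoun within its binding domain → coindexation would violate Principle B.
*Bruno₂*: the pronoun c-commands this R-expression → coindexation would violate Principle C on *Bruno₂*.

none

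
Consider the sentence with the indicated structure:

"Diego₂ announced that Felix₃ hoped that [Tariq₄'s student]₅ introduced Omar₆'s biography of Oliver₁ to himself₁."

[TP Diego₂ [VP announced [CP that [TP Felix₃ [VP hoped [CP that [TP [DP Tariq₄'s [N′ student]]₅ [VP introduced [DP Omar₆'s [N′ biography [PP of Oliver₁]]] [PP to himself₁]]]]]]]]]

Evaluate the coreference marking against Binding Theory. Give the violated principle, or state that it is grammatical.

Principle A

The two coindexed NPs are *Oliver₁* and *himself₁*.
*himself₁* is an anaphor. Principle A requires it to be bound within its binding domain — the embedded TP, whose subject is [Tariq₄'s student]₅.
Within that domain it is c-commanded by *[Tariq₄'s student]₅*, which does not share its index.
*Oliver₁* does not c-command the anaphor at all.
The anaphor is unbound in its domain → Principle A violation.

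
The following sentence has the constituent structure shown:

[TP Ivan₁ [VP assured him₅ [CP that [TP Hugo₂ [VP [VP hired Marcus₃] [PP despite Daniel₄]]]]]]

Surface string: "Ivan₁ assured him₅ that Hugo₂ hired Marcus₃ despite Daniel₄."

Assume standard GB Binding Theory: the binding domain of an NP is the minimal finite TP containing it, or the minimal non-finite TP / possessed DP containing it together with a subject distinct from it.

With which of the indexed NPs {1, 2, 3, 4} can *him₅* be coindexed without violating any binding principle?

none

*him* is a pronoun, so Principle B applies: it must be free in its binding domain.
Binding domain of *him₅*: the matrix TP, whose subject is Ivan₁.
*Ivan₁* c-commands the pronoun within its binding domain → coindexation would violate Principle B.
*Hugo₂*: the pronoun c-commands this R-expression → coindexation would violate Principle C on *Hugo₂*.
*Marcus₃*: the pronoun c-commands this R-expression → coindexation would violate Principle C on *Marcus₃*.
*Daniel₄*: the pronoun c-commands this R-expression → coindexation would violate Principle C on *Daniel₄*.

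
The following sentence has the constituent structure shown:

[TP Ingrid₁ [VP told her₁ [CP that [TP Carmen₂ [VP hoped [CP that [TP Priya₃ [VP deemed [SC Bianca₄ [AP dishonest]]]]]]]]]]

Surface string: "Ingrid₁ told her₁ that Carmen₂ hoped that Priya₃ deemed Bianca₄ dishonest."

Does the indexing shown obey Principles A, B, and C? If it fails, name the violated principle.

Principle B

The two coindexed NPs are *Ingrid₁* and *her₁*.
*her₁* is a pronoun. Its binding domain is the matrix TP, whose subject is Ingrid₁.
*Ingrid₁* c-commands it within that domain and carries the same index.
The pronoun is locally bound → Principle B violation.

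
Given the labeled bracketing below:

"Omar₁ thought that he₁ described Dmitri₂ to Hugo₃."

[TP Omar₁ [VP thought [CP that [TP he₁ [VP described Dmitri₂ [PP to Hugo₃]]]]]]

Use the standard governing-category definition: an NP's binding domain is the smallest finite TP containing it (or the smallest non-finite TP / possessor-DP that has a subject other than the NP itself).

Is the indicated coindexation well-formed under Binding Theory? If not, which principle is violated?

The two coindexed NPs are *Omar₁* and *he₁*.
*he₁* is a pronoun; nothing c-commands it within its binding domain (the embedded TP.), so Principle B holds trivially.
*Omar₁* is an R-expression; *he₁* does not c-command it, and no other NP shares its index, so Principle C is satisfied.
All principles are respected.

grammatical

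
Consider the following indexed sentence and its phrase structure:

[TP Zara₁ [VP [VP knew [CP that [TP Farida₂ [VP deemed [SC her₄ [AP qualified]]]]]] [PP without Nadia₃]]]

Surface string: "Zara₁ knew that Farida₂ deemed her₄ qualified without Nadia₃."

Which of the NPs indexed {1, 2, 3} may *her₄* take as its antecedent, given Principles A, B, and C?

{1, 3}

*her* is a pronoun, so Principle B applies: it must be free in its binding domain.
Binding domain of *her₄*: the embedded TP, whose subject is Farida₂.
*Zara₁* c-commands the pronoun but from outside its binding domain, and is not c-commanded by it → coindexation permitted.
*Farida₂* c-commands the pronoun within its binding domain → coindexation would violate Principle B.
*Nadia₃* and the pronoun do not c-command one another → neither Principle B nor Principle C is at stake; coindexation permitted.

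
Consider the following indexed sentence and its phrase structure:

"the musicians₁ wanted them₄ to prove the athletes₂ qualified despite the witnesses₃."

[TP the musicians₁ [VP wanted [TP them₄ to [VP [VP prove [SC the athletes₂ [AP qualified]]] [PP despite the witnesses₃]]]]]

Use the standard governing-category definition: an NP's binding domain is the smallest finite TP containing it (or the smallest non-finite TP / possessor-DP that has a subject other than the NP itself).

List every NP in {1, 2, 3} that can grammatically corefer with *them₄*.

none

*them* is a pronoun, so Principle B applies: it must be free in its binding domain.
Binding domain of *them₄*: the matrix TP, whose subject is the musicians₁.
*the musicians₁* c-commands the pronoun within its binding domain → coindexation would violate Principle B.
*the athletes₂*: the pronoun c-commands this R-expression → coindexation would violate Principle C on *the athletes₂*.
*the witnesses₃*: the pronoun c-commands this R-expression → coindexation would violate Principle C on *the witnesses₃*.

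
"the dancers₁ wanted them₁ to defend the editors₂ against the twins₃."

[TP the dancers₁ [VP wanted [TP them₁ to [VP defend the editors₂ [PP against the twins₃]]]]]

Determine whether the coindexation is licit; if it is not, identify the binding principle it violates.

Principle B

The two coindexed NPs are *the dancers₁* and *them₁*.
*them₁* is a pronoun. Its binding domain is the matrix TP, whose subject is the dancers₁.
*the dancers₁* c-commands it within that domain and carries the same index.
The pronoun is locally bound → Principle B violation.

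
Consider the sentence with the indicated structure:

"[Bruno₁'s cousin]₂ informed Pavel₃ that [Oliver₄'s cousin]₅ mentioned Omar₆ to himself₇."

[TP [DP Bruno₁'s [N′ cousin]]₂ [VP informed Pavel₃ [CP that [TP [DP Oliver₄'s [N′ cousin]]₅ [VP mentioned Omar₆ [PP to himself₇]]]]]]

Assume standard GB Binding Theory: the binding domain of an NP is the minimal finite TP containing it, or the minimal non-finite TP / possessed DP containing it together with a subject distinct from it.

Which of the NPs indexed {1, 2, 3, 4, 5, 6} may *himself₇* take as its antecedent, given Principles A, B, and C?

*himself* is an anaphor, so Principle A applies: it must be bound in its binding domain.
Binding domain of *himself₇*: the embedded TP, whose subject is [Oliver₄'s cousin]₅.
*Bruno₁* does not c-command the anaphor → cannot bind it.
*[Bruno₁'s cousin]₂* c-commands the anaphor but is outside its binding domain → cannot satisfy Principle A.
*Pavel₃* c-commands the anaphor but is outside its binding domain → cannot satisfy Principle A.
*Oliver₄* does not c-command the anaphor → cannot bind it.
*[Oliver₄'s cousin]₅* c-commands the anaphor within its binding domain → licit binder.
*Omar₆* c-commands the anaphor within its binding domain → licit binder.

{5, 6}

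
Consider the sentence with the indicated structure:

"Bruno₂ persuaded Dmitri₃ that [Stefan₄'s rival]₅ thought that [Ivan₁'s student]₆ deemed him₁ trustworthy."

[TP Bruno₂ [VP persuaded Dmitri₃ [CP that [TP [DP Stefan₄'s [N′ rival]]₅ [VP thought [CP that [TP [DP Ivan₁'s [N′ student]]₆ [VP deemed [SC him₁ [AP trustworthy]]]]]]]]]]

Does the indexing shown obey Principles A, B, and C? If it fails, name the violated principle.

The two coindexed NPs are *Ivan₁* and *him₁*.
*him₁* is a pronoun; its binding domain is the embedded TP, whose subject is [Ivan₁'s student]₆. Within that domain it is c-commanded only by *[Ivan₁'s student]₆*, which carries a different index — the pronoun is free locally, so Principle B holds.
*Ivan₁* is an R-expression; *him₁* does not c-command it, and no other NP shares its index, so Principle C is satisfied.
All principles are respected.

grammatical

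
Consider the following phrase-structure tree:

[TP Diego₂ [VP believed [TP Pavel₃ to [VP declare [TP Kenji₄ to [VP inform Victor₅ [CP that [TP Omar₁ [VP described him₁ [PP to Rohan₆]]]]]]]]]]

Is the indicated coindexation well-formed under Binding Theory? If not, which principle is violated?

The two coindexed NPs are *Omar₁* and *him₁*.
*him₁* is a pronoun. Its binding domain is the embedded TP, whose subject is Omar₁.
*Omar₁* c-commands it within that domain and carries the same index.
The pronoun is locally bound → Principle B violation.

Principle B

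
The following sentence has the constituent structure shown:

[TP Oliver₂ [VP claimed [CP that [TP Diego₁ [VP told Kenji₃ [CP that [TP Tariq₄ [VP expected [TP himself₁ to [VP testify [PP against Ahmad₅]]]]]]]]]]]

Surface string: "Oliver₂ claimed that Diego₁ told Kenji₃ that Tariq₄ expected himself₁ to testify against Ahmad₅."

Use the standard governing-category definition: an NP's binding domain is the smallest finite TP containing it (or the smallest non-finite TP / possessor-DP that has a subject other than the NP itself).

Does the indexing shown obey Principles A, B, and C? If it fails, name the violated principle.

Principle A

The two coindexed NPs are *Diego₁* and *himself₁*.
*himself₁* is an anaphor. Principle A requires it to be bound within its binding domain — the embedded TP, whose subject is Tariq₄.
Within that domain it is c-commanded by *Tariq₄*, which does not share its index.
*Diego₁* does c-command the anaphor, but from outside its binding domain.
The anaphor is unbound in its domain → Principle A violation.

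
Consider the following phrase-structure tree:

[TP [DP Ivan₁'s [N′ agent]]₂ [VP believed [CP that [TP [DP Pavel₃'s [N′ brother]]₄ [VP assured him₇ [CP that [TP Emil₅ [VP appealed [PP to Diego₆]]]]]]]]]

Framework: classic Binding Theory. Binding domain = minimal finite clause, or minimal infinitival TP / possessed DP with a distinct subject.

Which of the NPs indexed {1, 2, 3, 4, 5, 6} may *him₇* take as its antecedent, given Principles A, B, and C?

{1, 2, 3}

*him* is a pronoun, so Principle B applies: it must be free in its binding domain.
Binding domain of *him₇*: the embedded TP, whose subject is [Pavel₃'s brother]₄.
*Ivan₁* and the pronoun do not c-command one another → neither Principle B nor Principle C is at stake; coindexation permitted.
*[Ivan₁'s agent]₂* c-commands the pronoun but from outside its binding domain, and is not c-commanded by it → coindexation permitted.
*Pavel₃* and the pronoun do not c-command one another → neither Principle B nor Principle C is at stake; coindexation permitted.
*[Pavel₃'s brother]₄* c-commands the pronoun within its binding domain → coindexation would violate Principle B.
*Emil₅*: the pronoun c-commands this R-expression → coindexation would violate Principle C on *Emil₅*.
*Diego₆*: the pronoun c-commands this R-expression → coindexation would violate Principle C on *Diego₆*.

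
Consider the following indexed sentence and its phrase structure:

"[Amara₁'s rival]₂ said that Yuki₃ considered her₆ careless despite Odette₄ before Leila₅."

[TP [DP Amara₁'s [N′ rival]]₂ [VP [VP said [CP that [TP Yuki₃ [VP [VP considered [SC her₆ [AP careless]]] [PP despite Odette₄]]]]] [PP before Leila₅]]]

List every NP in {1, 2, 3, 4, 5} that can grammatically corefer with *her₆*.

*her* is a pronoun, so Principle B applies: it must be free in its binding domain.
Binding domain of *her₆*: the embedded TP, whose subject is Yuki₃.
*Amara₁* and the pronoun do not c-command one another → neither Principle B nor Principle C is at stake; coindexation permitted.
*[Amara₁'s rival]₂* c-commands the pronoun but from outside its binding domain, and is not c-commanded by it → coindexation permitted.
*Yuki₃* c-commands the pronoun within its binding domain → coindexation would violate Principle B.
*Odette₄* and the pronoun do not c-command one another → neither Principle B nor Principle C is at stake; coindexation permitted.
*Leila₅* and the pronoun do not c-command one another → neither Principle B nor Principle C is at stake; coindexation permitted.

{1, 2, 4, 5}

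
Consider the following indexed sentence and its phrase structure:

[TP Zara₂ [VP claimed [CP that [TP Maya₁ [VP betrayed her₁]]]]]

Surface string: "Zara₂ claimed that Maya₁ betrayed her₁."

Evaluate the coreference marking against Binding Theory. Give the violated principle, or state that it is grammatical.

The two coindexed NPs are *Maya₁* and *her₁*.
*her₁* is a pronoun. Its binding domain is the embedded TP, whose subject is Maya₁.
*Maya₁* c-commands it within that domain and carries the same index.
The pronoun is locally bound → Principle B violation.

Principle B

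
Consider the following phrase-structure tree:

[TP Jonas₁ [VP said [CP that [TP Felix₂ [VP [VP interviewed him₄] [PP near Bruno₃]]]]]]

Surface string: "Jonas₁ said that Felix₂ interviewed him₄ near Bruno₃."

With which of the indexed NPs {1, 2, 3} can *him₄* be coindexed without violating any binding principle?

{1, 3}

*him* is a pronoun, so Principle B applies: it must be free in its binding domain.
Binding domain of *him₄*: the embedded TP, whose subject is Felix₂.
*Jonas₁* c-commands the pronoun but from outside its binding domain, and is not c-commanded by it → coindexation permitted.
*Felix₂* c-commands the pronoun within its binding domain → coindexation would violate Principle B.
*Bruno₃* and the pronoun do not c-command one another → neither Principle B nor Principle C is at stake; coindexation permitted.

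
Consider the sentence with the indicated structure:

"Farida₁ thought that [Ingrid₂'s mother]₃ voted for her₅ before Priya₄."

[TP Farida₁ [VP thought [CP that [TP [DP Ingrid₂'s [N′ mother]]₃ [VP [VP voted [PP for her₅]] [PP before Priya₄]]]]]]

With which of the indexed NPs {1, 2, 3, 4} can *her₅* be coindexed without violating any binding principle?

*her* is a pronoun, so Principle B applies: it must be free in its binding domain.
Binding domain of *her₅*: the embedded TP, whose subject is [Ingrid₂'s mother]₃.
*Farida₁* c-commands the pronoun but from outside its binding domain, and is not c-commanded by it → coindexation permitted.
*Ingrid₂* and the pronoun do not c-command one another → neither Principle B nor Principle C is at stake; coindexation permitted.
*[Ingrid₂'s mother]₃* c-commands the pronoun within its binding domain → coindexation would violate Principle B.
*Priya₄* and the pronoun do not c-command one another → neither Principle B nor Principle C is at stake; coindexation permitted.

{1, 2, 4}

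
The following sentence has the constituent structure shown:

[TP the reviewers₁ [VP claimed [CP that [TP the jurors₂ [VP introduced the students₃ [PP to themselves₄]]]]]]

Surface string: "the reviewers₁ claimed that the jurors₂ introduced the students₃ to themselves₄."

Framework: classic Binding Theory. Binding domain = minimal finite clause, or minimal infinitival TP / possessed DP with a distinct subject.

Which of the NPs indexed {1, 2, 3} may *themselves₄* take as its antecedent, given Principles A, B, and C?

{2, 3}

*themselves* is an anaphor, so Principle A applies: it must be bound in its binding domain.
Binding domain of *themselves₄*: the embedded TP, whose subject is the jurors₂.
*the reviewers₁* c-commands the anaphor but is outside its binding domain → cannot satisfy Principle A.
*the jurors₂* c-commands the anaphor within its binding domain → licit binder.
*the students₃* c-commands the anaphor within its binding domain → licit binder.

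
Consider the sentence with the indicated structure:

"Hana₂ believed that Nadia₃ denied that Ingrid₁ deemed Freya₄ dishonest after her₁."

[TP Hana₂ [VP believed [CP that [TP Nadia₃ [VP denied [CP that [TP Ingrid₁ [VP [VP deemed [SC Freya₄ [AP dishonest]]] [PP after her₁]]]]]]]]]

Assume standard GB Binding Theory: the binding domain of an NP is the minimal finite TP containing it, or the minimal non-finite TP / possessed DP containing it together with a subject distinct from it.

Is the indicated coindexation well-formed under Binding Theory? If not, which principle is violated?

The two coindexed NPs are *Ingrid₁* and *her₁*.
*her₁* is a pronoun. Its binding domain is the embedded TP, whose subject is Ingrid₁.
*Ingrid₁* c-commands it within that domain and carries the same index.
The pronoun is locally bound → Principle B violation.

Principle B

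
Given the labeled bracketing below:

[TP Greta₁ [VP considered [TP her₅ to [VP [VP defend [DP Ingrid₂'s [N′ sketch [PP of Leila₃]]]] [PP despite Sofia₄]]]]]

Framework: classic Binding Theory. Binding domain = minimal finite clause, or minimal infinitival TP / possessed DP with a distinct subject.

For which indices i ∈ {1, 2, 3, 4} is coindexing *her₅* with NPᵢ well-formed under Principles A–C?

*her* is a pronoun, so Principle B applies: it must be free in its binding domain.
Binding domain of *her₅*: the matrix TP, whose subject is Greta₁.
*Greta₁* c-commands the pronoun within its binding domain → coindexation would violate Principle B.
*Ingrid₂*: the pronoun c-commands this R-expression → coindexation would violate Principle C on *Ingrid₂*.
*Leila₃*: the pronoun c-commands this R-expression → coindexation would violate Principle C on *Leila₃*.
*Sofia₄*: the pronoun c-commands this R-expression → coindexation would violate Principle C on *Sofia₄*.

none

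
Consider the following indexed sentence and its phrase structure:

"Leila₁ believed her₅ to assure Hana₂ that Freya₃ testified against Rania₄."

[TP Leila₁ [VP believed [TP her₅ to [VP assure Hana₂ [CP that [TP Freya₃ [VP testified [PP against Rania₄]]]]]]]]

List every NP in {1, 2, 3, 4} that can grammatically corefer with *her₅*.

*her* is a pronoun, so Principle B applies: it must be free in its binding domain.
Binding domain of *her₅*: the matrix TP, whose subject is Leila₁.
*Leila₁* c-commands the pronoun within its binding domain → coindexation would violate Principle B.
*Hana₂*: the pronoun c-commands this R-expression → coindexation would violate Principle C on *Hana₂*.
*Freya₃*: the pronoun c-commands this R-expression → coindexation would violate Principle C on *Freya₃*.
*Rania₄*: the pronoun c-commands this R-expression → coindexation would violate Principle C on *Rania₄*.

none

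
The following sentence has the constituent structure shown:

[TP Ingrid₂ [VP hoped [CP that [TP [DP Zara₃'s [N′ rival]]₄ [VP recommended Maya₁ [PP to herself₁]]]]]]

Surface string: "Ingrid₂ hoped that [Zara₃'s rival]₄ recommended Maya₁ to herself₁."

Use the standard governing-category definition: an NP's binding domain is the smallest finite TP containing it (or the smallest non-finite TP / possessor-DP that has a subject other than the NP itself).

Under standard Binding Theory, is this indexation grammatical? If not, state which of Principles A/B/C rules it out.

grammatical

The two coindexed NPs are *Maya₁* and *herself₁*.
*herself₁* is an anaphor; its binding domain is the embedded TP, whose subject is [Zara₃'s rival]₄. *Maya₁* c-commands it within that domain and shares its index, so Principle A is satisfied.
*Maya₁* is an R-expression; *herself₁* does not c-command it, and no other NP shares its index, so Principle C is satisfied.
All principles are respected.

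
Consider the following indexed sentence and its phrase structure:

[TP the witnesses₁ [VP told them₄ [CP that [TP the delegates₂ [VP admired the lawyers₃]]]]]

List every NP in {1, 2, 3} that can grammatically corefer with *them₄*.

none

*them* is a pronoun, so Principle B applies: it must be free in its binding domain.
Binding domain of *them₄*: the matrix TP, whose subject is the witnesses₁.
*the witnesses₁* c-commands the pronoun within its binding domain → coindexation would violate Principle B.
*the delegates₂*: the pronoun c-commands this R-expression → coindexation would violate Principle C on *the delegates₂*.
*the lawyers₃*: the pronoun c-commands this R-expression → coindexation would violate Principle C on *the lawyers₃*.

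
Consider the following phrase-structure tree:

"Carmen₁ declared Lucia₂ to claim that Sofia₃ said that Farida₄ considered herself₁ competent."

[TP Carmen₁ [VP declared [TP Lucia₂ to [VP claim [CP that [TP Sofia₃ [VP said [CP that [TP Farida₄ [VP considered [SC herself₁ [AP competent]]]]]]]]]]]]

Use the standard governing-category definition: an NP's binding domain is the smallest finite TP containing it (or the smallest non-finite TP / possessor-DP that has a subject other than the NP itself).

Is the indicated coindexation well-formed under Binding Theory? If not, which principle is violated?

The two coindexed NPs are *Carmen₁* and *herself₁*.
*herself₁* is an anaphor. Principle A requires it to be bound within its binding domain — the embedded TP, whose subject is Farida₄.
Within that domain it is c-commanded by *Farida₄*, which does not share its index.
*Carmen₁* does c-command the anaphor, but from outside its binding domain.
The anaphor is unbound in its domain → Principle A violation.

Principle A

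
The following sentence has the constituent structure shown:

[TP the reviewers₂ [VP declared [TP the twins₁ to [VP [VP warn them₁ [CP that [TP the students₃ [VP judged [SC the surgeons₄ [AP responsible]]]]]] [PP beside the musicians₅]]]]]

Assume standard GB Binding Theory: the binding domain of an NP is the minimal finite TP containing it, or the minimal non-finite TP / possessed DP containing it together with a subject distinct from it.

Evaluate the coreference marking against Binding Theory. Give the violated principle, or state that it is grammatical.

The two coindexed NPs are *the twins₁* and *them₁*.
*them₁* is a pronoun. Its binding domain is the embedded TP, whose subject is the twins₁.
*the twins₁* c-commands it within that domain and carries the same index.
The pronoun is locally bound → Principle B violation.

Principle B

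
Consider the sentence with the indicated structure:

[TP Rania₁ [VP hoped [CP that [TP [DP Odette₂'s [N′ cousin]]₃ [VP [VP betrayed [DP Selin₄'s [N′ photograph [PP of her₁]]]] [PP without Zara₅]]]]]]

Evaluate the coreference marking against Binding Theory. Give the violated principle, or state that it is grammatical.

grammatical

The two coindexed NPs are *Rania₁* and *her₁*.
*her₁* is a pronoun; its binding domain is the possessed DP, whose subject is Selin₄. Within that domain it is c-commanded only by *Selin₄*, which carries a different index — the pronoun is free locally, so Principle B holds.
*Rania₁* is an R-expression; *her₁* does not c-command it, and no other NP shares its index, so Principle C is satisfied.
All principles are respected.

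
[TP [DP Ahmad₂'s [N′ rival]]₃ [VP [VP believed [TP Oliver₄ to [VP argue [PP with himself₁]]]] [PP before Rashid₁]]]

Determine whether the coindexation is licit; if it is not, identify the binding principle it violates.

Principle A

The two coindexed NPs are *Rashid₁* and *himself₁*.
*himself₁* is an anaphor. Principle A requires it to be bound within its binding domain — the embedded TP, whose subject is Oliver₄.
Within that domain it is c-commanded by *Oliver₄*, which does not share its index.
*Rashid₁* does not c-command the anaphor at all.
The anaphor is unbound in its domain → Principle A violation.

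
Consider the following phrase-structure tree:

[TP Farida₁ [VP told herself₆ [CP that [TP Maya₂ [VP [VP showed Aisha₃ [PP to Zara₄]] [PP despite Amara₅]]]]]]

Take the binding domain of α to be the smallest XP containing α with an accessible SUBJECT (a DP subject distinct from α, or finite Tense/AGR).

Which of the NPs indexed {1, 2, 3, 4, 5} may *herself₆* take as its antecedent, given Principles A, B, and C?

*herself* is an anaphor, so Principle A applies: it must be bound in its binding domain.
Binding domain of *herself₆*: the matrix TP, whose subject is Farida₁.
*Farida₁* c-commands the anaphor within its binding domain → licit binder.
*Maya₂* does not c-command the anaphor → cannot bind it.
*Aisha₃* does not c-command the anaphor → cannot bind it.
*Zara₄* does not c-command the anaphor → cannot bind it.
*Amara₅* does not c-command the anaphor → cannot bind it.

{1}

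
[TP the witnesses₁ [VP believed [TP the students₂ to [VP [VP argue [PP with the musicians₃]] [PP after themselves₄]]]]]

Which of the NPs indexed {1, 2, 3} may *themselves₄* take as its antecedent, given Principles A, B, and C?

*themselves* is an anaphor, so Principle A applies: it must be bound in its binding domain.
Binding domain of *themselves₄*: the embedded TP, whose subject is the students₂.
*the witnesses₁* c-commands the anaphor but is outside its binding domain → cannot satisfy Principle A.
*the students₂* c-commands the anaphor within its binding domain → licit binder.
*the musicians₃* does not c-command the anaphor → cannot bind it.

{2}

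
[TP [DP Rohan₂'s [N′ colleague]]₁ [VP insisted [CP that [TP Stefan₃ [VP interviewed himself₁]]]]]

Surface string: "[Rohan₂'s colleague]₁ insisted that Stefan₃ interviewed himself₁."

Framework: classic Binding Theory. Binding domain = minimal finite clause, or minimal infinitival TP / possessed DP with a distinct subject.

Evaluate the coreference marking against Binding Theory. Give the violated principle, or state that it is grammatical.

Principle A

The two coindexed NPs are *[Rohan₂'s colleague]₁* and *himself₁*.
*himself₁* is an anaphor. Principle A requires it to be bound within its binding domain — the embedded TP, whose subject is Stefan₃.
Within that domain it is c-commanded by *Stefan₃*, which does not share its index.
*[Rohan₂'s colleague]₁* does c-command the anaphor, but from outside its binding domain.
The anaphor is unbound in its domain → Principle A violation.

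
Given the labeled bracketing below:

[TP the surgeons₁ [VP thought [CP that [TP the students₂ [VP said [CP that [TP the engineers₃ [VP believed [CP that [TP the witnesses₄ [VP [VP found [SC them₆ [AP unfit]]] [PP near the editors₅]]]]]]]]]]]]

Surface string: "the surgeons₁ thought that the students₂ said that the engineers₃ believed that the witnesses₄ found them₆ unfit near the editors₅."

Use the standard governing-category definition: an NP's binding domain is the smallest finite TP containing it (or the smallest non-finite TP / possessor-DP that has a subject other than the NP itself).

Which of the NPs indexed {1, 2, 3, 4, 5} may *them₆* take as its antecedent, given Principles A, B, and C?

{1, 2, 3, 5}

*them* is a pronoun, so Principle B applies: it must be free in its binding domain.
Binding domain of *them₆*: the embedded TP, whose subject is the witnesses₄.
*the surgeons₁* c-commands the pronoun but from outside its binding domain, and is not c-commanded by it → coindexation permitted.
*the students₂* c-commands the pronoun but from outside its binding domain, and is not c-commanded by it → coindexation permitted.
*the engineers₃* c-commands the pronoun but from outside its binding domain, and is not c-commanded by it → coindexation permitted.
*the witnesses₄* c-commands the pronoun within its binding domain → coindexation would violate Principle B.
*the editors₅* and the pronoun do not c-command one another → neither Principle B nor Principle C is at stake; coindexation permitted.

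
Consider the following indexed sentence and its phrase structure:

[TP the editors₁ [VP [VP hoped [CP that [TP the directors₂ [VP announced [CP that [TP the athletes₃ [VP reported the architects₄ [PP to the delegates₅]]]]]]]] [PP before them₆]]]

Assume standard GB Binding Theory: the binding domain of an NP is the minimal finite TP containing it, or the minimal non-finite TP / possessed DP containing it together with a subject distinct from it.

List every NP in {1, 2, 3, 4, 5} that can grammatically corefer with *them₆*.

*them* is a pronoun, so Principle B applies: it must be free in its binding domain.
Binding domain of *them₆*: the matrix TP, whose subject is the editors₁.
*the editors₁* c-commands the pronoun within its binding domain → coindexation would violate Principle B.
*the directors₂* and the pronoun do not c-command one another → neither Principle B nor Principle C is at stake; coindexation permitted.
*the athletes₃* and the pronoun do not c-command one another → neither Principle B nor Principle C is at stake; coindexation permitted.
*the architects₄* and the pronoun do not c-command one another → neither Principle B nor Principle C is at stake; coindexation permitted.
*the delegates₅* and the pronoun do not c-command one another → neither Principle B nor Principle C is at stake; coindexation permitted.

{2, 3, 4, 5}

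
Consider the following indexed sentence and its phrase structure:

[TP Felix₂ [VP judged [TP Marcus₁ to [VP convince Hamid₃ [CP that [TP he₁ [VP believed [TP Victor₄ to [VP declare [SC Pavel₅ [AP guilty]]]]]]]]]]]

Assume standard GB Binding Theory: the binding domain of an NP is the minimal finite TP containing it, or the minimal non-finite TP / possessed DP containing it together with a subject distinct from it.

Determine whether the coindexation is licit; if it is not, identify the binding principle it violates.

The two coindexed NPs are *Marcus₁* and *he₁*.
*he₁* is a pronoun; nothing c-commands it within its binding domain (the embedded TP.), so Principle B holds trivially.
*Marcus₁* is an R-expression; *he₁* does not c-command it, and no other NP shares its index, so Principle C is satisfied.
All principles are respected.

grammatical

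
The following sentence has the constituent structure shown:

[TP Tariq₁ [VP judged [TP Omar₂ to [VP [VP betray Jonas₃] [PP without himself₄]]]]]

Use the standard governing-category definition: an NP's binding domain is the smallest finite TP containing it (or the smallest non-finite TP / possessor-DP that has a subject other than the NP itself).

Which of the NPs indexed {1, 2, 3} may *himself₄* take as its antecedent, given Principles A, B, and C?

{2}

*himself* is an anaphor, so Principle A applies: it must be bound in its binding domain.
Binding domain of *himself₄*: the embedded TP, whose subject is Omar₂.
*Tariq₁* c-commands the anaphor but is outside its binding domain → cannot satisfy Principle A.
*Omar₂* c-commands the anaphor within its binding domain → licit binder.
*Jonas₃* does not c-command the anaphor → cannot bind it.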